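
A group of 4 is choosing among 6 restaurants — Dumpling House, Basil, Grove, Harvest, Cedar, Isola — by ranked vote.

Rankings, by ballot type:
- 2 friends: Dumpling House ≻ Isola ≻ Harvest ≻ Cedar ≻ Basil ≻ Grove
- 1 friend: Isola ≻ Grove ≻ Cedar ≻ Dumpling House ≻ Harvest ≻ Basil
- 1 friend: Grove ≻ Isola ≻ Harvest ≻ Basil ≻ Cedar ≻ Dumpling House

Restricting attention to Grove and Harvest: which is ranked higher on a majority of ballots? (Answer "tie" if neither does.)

Ballots ranking Grove above Harvest: 1 + 1 = 2.
Ballots ranking Harvest above Grove: 4 − 2 = 2.
2–2: the pair ties.

tie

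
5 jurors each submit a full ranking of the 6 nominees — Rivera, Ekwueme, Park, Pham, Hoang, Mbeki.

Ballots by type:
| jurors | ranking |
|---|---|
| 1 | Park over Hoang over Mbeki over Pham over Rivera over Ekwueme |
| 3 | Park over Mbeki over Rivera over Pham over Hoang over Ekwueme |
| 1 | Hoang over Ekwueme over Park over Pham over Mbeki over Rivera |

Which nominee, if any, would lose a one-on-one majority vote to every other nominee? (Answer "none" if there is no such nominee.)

Pairwise majorities:
Rivera vs Ekwueme: 4 to 1, Rivera.
Rivera vs Park: 0 to 5, Park.
Rivera vs Pham: Rivera wins 3–2.
Rivera vs Hoang: Rivera, 3–2.
Rivera–Mbeki: Mbeki 5–0.
Ekwueme vs Park: Park wins 4–1.
Ekwueme–Pham: Pham 4–1.
Ekwueme vs Hoang: Ekwueme preferred on 0 ballots; Hoang wins 5–0.
Ekwueme–Mbeki: Mbeki 4–1.
Park–Pham: Park 5–0.
Park vs Hoang: Park preferred on 1+3 = 4 ballots; Park wins 4–1.
Park vs Mbeki: Park preferred on 1+3+1 = 5 ballots; Park wins 5–0.
Pham vs Hoang: Pham, 3–2.
Pham–Mbeki: Mbeki 4–1.
Hoang vs Mbeki: Mbeki, 3–2.
Ekwueme loses to every other nominee — it is the Condorcet loser.

Ekwueme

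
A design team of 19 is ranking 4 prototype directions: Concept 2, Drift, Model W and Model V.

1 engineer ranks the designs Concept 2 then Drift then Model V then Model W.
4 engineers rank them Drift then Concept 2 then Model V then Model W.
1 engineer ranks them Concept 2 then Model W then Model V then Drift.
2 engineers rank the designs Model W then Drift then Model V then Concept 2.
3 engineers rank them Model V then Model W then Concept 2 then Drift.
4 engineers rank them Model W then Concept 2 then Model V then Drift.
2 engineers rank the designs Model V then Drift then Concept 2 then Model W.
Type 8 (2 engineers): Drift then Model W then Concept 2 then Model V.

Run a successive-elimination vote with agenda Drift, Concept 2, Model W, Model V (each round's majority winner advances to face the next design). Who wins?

Model V

Round 1: Drift vs Concept 2 — 10–9, Drift advances.
Round 2: Drift vs Model W — 9–10, Model W advances.
Round 3: Model W vs Model V — 9–10, Model V advances.
The agenda winner is Model V.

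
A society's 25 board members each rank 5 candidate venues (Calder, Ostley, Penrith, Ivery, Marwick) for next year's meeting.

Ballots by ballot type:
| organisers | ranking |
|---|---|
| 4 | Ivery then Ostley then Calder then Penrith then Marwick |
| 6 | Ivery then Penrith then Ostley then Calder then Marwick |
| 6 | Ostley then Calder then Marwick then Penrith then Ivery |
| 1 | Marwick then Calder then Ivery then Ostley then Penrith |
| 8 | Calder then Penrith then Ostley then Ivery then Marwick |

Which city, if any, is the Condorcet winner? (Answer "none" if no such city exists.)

none

Check each pair by majority over 25 ballots:
Calder vs Ostley: 9 to 16, Ostley.
Calder vs Penrith: Calder preferred on 4+6+1+8 = 19 ballots; Calder wins 19–6.
Calder vs Ivery: 6+1+8 = 15 for Calder, 10 for Ivery — Calder by 15–10.
Calder vs Marwick: Calder is ranked higher on 4+6+6+8 = 24 ballots, Marwick on 1. Calder wins 24–1.
Ostley vs Penrith: Ostley preferred on 4+6+1 = 11 ballots; Penrith wins 14–11.
Ostley vs Ivery: Ostley is ranked higher on 6+8 = 14 ballots, Ivery on 11. Ostley wins 14–11.
Ostley vs Marwick: 4+6+6+8 = 24 for Ostley, 1 for Marwick — Ostley by 24–1.
Penrith vs Ivery: 14 to 11, Penrith.
Penrith vs Marwick: 4+6+8 = 18 for Penrith, 7 for Marwick — Penrith by 18–7.
Ivery vs Marwick: Ivery preferred on 4+6+8 = 18 ballots; Ivery wins 18–7.
No city is unbeaten: Calder loses to Ostley; Ostley loses to Penrith; Penrith loses to Calder; Ivery loses to Calder; Marwick loses to Calder. In particular Calder > Penrith > Ostley > Calder is a majority cycle — no Condorcet winner exists.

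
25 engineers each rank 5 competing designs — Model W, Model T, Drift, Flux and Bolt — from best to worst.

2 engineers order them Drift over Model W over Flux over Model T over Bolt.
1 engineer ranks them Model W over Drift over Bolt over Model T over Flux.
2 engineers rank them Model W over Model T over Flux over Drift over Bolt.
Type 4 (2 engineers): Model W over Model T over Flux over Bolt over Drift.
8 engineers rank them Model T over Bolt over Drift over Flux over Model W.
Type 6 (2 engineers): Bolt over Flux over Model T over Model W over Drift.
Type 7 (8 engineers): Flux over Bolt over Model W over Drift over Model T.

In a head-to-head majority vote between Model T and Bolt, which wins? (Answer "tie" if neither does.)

Ballots ranking Model T above Bolt: 2 + 2 + 2 + 8 = 14.
Ballots ranking Bolt above Model T: 25 − 14 = 11.
Model T wins the head-to-head 14–11.

Model T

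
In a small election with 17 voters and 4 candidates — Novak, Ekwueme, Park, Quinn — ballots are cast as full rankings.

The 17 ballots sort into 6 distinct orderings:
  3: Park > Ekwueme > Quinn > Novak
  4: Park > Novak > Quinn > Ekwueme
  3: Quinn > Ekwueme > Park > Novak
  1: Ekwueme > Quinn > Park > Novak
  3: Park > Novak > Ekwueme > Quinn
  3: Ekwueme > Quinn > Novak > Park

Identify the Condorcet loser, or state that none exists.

Head-to-head results (17 voters):
Novak vs Ekwueme: Ekwueme wins 10–7.
Novak vs Park: Park, 14–3.
Novak–Quinn: Quinn 10–7.
Ekwueme vs Park: Park, 10–7.
Ekwueme vs Quinn: 10 to 7, Ekwueme.
Park vs Quinn: Park preferred on 3+4+3 = 10 ballots; Park wins 10–7.
Novak loses to every other candidate — it is the Condorcet loser.

Novak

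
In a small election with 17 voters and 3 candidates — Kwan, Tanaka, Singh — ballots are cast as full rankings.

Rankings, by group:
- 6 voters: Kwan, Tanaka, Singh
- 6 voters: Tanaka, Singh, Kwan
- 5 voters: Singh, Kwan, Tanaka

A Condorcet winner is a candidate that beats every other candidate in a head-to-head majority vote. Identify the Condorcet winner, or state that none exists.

Head-to-head results (17 voters):
Kwan vs Tanaka: Kwan, 11–6.
Kwan vs Singh: Singh, 11–6.
Tanaka vs Singh: Tanaka, 12–5.
No candidate is unbeaten: Kwan loses to Singh; Tanaka loses to Kwan; Singh loses to Tanaka. In particular Kwan > Tanaka > Singh > Kwan is a majority cycle — no Condorcet winner exists.

none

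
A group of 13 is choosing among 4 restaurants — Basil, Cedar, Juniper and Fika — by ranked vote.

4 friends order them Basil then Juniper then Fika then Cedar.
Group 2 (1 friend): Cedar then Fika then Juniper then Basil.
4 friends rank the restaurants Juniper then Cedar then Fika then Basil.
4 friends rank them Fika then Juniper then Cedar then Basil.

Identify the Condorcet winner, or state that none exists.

Head-to-head results (13 friends):
Basil vs Cedar: Cedar wins 9–4.
Basil vs Juniper: Juniper wins 9–4.
Basil vs Fika: Fika wins 9–4.
Cedar–Juniper: Juniper 12–1.
Cedar vs Fika: Fika wins 8–5.
Juniper vs Fika: Juniper, 8–5.
Only Juniper has no losses; Juniper is the Condorcet winner.

Juniper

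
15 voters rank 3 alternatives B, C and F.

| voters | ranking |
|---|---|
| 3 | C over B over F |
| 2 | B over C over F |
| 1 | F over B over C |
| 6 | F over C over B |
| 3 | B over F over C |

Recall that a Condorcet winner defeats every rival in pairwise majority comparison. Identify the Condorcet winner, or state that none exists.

Pairwise majorities:
B–C: C 9–6.
B–F: B 8–7.
C–F: F 10–5.
Each alternative drops at least one matchup (B loses to C; C loses to F; F loses to B); the cycle B beats F beats C beats B rules out a Condorcet winner.

none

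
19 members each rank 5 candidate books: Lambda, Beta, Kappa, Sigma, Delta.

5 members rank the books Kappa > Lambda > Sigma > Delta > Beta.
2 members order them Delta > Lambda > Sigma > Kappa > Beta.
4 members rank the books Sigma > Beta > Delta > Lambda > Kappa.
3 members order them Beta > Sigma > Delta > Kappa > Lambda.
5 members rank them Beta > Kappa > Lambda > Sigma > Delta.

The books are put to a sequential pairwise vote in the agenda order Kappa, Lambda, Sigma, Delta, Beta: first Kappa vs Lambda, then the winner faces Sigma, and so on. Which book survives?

Beta

Round 1: Kappa vs Lambda — 13–6, Kappa advances.
Round 2: Kappa vs Sigma — 10–9, Kappa advances.
Round 3: Kappa vs Delta — 10–9, Kappa advances.
Round 4: Kappa vs Beta — 7–12, Beta advances.
Beta survives the agenda.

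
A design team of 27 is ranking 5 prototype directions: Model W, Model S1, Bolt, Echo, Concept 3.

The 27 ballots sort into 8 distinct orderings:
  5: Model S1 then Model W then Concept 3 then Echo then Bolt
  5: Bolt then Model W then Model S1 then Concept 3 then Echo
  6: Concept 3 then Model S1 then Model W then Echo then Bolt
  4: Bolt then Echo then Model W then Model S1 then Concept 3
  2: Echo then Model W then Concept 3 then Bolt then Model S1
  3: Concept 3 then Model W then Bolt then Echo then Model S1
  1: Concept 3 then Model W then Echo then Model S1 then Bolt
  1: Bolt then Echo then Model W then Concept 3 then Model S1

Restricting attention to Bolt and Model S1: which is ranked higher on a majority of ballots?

Bolt

Ballots ranking Bolt above Model S1: 5 + 4 + 2 + 3 + 1 = 15.
Ballots ranking Model S1 above Bolt: 27 − 15 = 12.
Bolt wins the head-to-head 15–12.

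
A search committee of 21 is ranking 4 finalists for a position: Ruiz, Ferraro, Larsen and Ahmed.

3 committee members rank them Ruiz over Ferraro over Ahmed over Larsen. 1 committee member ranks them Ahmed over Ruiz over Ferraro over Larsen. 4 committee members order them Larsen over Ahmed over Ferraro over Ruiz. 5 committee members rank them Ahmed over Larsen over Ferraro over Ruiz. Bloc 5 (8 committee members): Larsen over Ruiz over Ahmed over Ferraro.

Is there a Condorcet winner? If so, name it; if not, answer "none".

Pairwise majorities:
Ruiz vs Ferraro: Ruiz preferred on 3+1+8 = 12 ballots; Ruiz wins 12–9.
Ruiz vs Larsen: Ruiz is ranked higher on 3+1 = 4 ballots, Larsen on 17. Larsen wins 17–4.
Ruiz vs Ahmed: Ruiz wins 11–10.
Ferraro vs Larsen: Ferraro preferred on 3+1 = 4 ballots; Larsen wins 17–4.
Ferraro vs Ahmed: Ferraro preferred on 3 ballots; Ahmed wins 18–3.
Larsen vs Ahmed: Larsen, 12–9.
Larsen defeats every rival head-to-head and is the Condorcet winner.

Larsen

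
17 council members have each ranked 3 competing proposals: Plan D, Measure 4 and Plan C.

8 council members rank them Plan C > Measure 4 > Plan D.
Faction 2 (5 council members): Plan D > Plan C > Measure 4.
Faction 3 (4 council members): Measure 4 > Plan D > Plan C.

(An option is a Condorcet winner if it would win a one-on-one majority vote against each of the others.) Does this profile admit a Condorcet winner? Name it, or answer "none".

none

Pairwise majorities:
Plan D vs Measure 4: Plan D is ranked higher on 5 ballots, Measure 4 on 12. Measure 4 wins 12–5.
Plan D vs Plan C: 9 to 8, Plan D.
Measure 4 vs Plan C: Measure 4 is ranked higher on 4 ballots, Plan C on 13. Plan C wins 13–4.
Every option loses at least once (Plan D loses to Measure 4; Measure 4 loses to Plan C; Plan C loses to Plan D). The majority relation contains the cycle Plan D > Plan C > Measure 4 > Plan D, so there is no Condorcet winner.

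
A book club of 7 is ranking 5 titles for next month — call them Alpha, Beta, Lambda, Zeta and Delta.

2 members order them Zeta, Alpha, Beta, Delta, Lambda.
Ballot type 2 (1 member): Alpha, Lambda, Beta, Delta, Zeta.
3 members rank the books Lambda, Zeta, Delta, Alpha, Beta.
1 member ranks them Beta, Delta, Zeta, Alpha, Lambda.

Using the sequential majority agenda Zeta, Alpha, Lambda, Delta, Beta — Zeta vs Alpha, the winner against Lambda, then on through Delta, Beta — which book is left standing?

Lambda

Round 1: Zeta vs Alpha — 6–1, Zeta advances.
Round 2: Zeta vs Lambda — 3–4, Lambda advances.
Round 3: Lambda vs Delta — 4–3, Lambda advances.
Round 4: Lambda vs Beta — 4–3, Lambda advances.
The agenda winner is Lambda.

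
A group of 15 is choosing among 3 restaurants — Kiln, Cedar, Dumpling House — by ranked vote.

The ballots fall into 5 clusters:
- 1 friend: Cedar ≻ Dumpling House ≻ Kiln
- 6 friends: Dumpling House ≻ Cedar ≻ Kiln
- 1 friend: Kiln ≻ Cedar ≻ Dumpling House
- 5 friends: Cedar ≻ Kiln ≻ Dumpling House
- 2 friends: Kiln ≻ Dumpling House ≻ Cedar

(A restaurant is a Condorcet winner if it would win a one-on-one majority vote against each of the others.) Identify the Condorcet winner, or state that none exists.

none

Check each pair by majority over 15 ballots:
Kiln vs Cedar: 3 to 12, Cedar.
Kiln vs Dumpling House: Kiln preferred on 1+5+2 = 8 ballots; Kiln wins 8–7.
Cedar vs Dumpling House: 7 to 8, Dumpling House.
Each restaurant drops at least one matchup (Kiln loses to Cedar; Cedar loses to Dumpling House; Dumpling House loses to Kiln); the cycle Kiln beats Dumpling House beats Cedar beats Kiln rules out a Condorcet winner.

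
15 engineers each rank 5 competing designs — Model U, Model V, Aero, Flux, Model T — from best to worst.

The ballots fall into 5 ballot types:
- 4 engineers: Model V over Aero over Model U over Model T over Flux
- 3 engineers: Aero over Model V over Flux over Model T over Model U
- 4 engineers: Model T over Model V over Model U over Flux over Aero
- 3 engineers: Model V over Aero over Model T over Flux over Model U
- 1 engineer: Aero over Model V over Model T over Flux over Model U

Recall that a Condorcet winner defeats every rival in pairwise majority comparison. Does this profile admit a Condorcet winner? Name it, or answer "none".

Model V

Pairwise majorities:
Model U vs Model V: 0 for Model U, 15 for Model V — Model V by 15–0.
Model U vs Aero: Aero, 11–4.
Model U–Flux: Model U 8–7.
Model U vs Model T: Model T wins 11–4.
Model V vs Aero: Model V is ranked higher on 4+4+3 = 11 ballots, Aero on 4. Model V wins 11–4.
Model V vs Flux: Model V wins 15–0.
Model V vs Model T: Model V is ranked higher on 4+3+3+1 = 11 ballots, Model T on 4. Model V wins 11–4.
Aero vs Flux: Aero, 11–4.
Aero vs Model T: Aero, 11–4.
Flux vs Model T: Model T, 12–3.
Model V wins every pairwise contest, so Model V is the Condorcet winner.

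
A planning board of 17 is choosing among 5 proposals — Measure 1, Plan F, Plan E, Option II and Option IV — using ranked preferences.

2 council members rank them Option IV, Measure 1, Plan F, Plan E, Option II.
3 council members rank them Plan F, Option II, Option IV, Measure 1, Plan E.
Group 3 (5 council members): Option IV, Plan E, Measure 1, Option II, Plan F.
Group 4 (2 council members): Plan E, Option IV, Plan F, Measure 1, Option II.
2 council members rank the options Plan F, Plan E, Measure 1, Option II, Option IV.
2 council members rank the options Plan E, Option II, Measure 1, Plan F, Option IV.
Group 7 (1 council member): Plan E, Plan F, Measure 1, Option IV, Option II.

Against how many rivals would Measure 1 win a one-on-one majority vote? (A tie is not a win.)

Measure 1 against each rival (17 council members):
Measure 1 vs Plan F: Measure 1, 9–8.
Measure 1 vs Plan E: Plan E wins 12–5.
Measure 1 vs Option II: Measure 1 is ranked higher on 2+5+2+2+1 = 12 ballots, Option II on 5. Measure 1 wins 12–5.
Measure 1 vs Option IV: Measure 1 preferred on 2+2+1 = 5 ballots; Option IV wins 12–5.
Measure 1 beats Plan F, Option II; loses to Plan E, Option IV — 2 pairwise wins.

2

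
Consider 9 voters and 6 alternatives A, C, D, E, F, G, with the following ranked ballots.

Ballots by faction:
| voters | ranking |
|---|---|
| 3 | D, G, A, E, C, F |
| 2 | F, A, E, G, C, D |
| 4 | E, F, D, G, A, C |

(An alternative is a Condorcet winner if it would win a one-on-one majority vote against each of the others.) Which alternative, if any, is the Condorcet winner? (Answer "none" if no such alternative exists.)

Head-to-head results (9 voters):
A–C: A 9–0.
A vs D: A preferred on 2 ballots; D wins 7–2.
A vs E: A is ranked higher on 3+2 = 5 ballots, E on 4. A wins 5–4.
A–F: F 6–3.
A vs G: 2 for A, 7 for G — G by 7–2.
C vs D: D, 7–2.
C vs E: C preferred on 0 ballots; E wins 9–0.
C–F: F 6–3.
C–G: G 9–0.
D vs E: E wins 6–3.
D vs F: 3 for D, 6 for F — F by 6–3.
D–G: D 7–2.
E–F: E 7–2.
E vs G: E wins 6–3.
F vs G: F, 6–3.
No alternative is unbeaten: A loses to D; C loses to A; D loses to E; E loses to A; F loses to E; G loses to D. In particular A beats E beats D beats A is a majority cycle — no Condorcet winner exists.

none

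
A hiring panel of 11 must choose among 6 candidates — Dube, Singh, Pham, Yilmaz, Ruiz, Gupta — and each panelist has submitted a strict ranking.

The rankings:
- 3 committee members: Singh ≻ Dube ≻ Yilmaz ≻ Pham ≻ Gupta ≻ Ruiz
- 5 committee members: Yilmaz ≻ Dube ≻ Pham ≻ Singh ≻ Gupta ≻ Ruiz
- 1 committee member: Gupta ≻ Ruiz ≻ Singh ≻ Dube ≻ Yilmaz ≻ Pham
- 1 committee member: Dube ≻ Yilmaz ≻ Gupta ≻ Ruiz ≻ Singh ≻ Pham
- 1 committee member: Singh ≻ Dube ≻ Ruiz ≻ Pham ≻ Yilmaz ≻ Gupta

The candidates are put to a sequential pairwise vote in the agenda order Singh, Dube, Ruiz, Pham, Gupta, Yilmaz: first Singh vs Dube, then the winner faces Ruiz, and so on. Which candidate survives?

Round 1: Singh vs Dube — 5–6, Dube advances.
Round 2: Dube vs Ruiz — 10–1, Dube advances.
Round 3: Dube vs Pham — 11–0, Dube advances.
Round 4: Dube vs Gupta — 10–1, Dube advances.
Round 5: Dube vs Yilmaz — 6–5, Dube advances.
Dube survives the agenda.

Dube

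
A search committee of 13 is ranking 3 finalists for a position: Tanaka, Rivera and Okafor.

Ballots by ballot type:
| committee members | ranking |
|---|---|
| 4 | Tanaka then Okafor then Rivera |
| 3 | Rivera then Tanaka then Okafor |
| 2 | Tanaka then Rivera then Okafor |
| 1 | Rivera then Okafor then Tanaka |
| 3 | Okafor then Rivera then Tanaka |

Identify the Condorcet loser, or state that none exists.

none

Head-to-head results (13 committee members):
Tanaka vs Rivera: Rivera, 7–6.
Tanaka vs Okafor: Tanaka preferred on 4+3+2 = 9 ballots; Tanaka wins 9–4.
Rivera vs Okafor: Rivera preferred on 3+2+1 = 6 ballots; Okafor wins 7–6.
Every candidate wins at least one matchup (Tanaka beats Okafor; Rivera beats Tanaka; Okafor beats Rivera), so there is no Condorcet loser.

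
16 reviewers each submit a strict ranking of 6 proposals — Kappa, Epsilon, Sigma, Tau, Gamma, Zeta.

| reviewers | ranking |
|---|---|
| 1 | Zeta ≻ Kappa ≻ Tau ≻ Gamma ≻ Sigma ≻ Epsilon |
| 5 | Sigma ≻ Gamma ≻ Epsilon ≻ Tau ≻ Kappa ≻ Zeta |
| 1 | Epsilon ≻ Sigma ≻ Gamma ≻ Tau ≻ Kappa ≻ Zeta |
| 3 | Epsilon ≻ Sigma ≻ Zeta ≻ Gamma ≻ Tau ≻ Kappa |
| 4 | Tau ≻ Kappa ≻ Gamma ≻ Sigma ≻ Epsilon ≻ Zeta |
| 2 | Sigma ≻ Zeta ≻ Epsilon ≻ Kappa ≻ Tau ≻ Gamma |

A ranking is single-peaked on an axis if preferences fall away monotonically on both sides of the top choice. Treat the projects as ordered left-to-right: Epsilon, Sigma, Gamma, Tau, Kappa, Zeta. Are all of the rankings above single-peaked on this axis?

no

Axis positions: Epsilon=1, Sigma=2, Gamma=3, Tau=4, Kappa=5, Zeta=6.
Cluster 1 (peak Zeta at position 6): ranking walks positions 6-5-4-3-2-1, expanding outward from the peak — single-peaked.
Cluster 2 (peak Sigma at position 2): ranking walks positions 2-3-1-4-5-6, expanding outward from the peak — single-peaked.
Cluster 3 (peak Epsilon at position 1): ranking walks positions 1-2-3-4-5-6, expanding outward from the peak — single-peaked.
Cluster 4: ranking walks positions 1-2-6-3-4-5; Zeta is ranked above Gamma even though Gamma lies between Zeta and the peak Epsilon on the axis — preferences dip and rise again. Not single-peaked.
Cluster 5 (peak Tau at position 4): ranking walks positions 4-5-3-2-1-6, expanding outward from the peak — single-peaked.
Cluster 6: ranking walks positions 2-6-1-5-4-3; Zeta is ranked above Gamma even though Gamma lies between Zeta and the peak Sigma on the axis — preferences dip and rise again. Not single-peaked.
Cluster 4 violates single-peakedness, so the profile is not single-peaked on this axis.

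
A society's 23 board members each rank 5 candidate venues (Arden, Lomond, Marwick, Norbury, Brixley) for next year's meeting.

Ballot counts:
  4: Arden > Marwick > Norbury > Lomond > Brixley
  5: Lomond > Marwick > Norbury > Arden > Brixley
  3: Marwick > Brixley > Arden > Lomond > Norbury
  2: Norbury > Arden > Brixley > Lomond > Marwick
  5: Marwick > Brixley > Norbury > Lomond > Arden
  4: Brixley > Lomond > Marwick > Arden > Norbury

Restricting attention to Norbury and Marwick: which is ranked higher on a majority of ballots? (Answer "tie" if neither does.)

Ballots ranking Norbury above Marwick: 2.
Ballots ranking Marwick above Norbury: 23 − 2 = 21.
Marwick wins the head-to-head 21–2.

Marwick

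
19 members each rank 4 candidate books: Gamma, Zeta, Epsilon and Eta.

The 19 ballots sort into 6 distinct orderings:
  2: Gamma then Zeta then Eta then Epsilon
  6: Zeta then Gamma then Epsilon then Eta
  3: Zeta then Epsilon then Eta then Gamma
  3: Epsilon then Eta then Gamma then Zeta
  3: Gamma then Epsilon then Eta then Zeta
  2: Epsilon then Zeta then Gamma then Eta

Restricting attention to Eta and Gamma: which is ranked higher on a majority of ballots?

Ballots ranking Eta above Gamma: 3 + 3 = 6.
Ballots ranking Gamma above Eta: 19 − 6 = 13.
Gamma wins the head-to-head 13–6.

Gamma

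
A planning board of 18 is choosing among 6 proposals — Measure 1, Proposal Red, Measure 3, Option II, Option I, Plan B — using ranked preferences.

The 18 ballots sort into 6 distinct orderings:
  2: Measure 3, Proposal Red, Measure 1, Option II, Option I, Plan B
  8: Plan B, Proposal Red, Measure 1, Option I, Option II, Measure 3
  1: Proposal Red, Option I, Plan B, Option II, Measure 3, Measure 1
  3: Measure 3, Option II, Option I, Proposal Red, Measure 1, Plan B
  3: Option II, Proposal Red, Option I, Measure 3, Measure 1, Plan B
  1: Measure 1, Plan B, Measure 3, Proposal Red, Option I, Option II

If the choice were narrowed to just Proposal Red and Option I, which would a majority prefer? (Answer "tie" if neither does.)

Ballots ranking Proposal Red above Option I: 2 + 8 + 1 + 3 + 1 = 15.
Ballots ranking Option I above Proposal Red: 18 − 15 = 3.
Proposal Red wins the head-to-head 15–3.

Proposal Red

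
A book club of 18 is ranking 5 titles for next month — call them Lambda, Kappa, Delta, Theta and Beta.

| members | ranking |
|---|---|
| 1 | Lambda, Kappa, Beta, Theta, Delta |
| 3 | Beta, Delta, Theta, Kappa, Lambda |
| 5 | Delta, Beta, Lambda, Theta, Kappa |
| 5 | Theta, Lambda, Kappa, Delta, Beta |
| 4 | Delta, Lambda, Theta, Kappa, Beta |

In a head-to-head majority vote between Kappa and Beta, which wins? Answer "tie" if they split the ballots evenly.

Kappa

Ballots ranking Kappa above Beta: 1 + 5 + 4 = 10.
Ballots ranking Beta above Kappa: 18 − 10 = 8.
Kappa wins the head-to-head 10–8.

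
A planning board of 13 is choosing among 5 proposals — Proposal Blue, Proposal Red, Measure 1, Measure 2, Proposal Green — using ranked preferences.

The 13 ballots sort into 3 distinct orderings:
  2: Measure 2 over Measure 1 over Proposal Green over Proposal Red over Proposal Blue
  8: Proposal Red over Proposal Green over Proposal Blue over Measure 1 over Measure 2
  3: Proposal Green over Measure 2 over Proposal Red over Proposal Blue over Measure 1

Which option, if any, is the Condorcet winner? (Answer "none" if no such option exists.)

Proposal Red

Head-to-head results (13 council members):
Proposal Blue vs Proposal Red: Proposal Blue is ranked higher on 0 ballots, Proposal Red on 13. Proposal Red wins 13–0.
Proposal Blue vs Measure 1: 8+3 = 11 for Proposal Blue, 2 for Measure 1 — Proposal Blue by 11–2.
Proposal Blue vs Measure 2: 8 for Proposal Blue, 5 for Measure 2 — Proposal Blue by 8–5.
Proposal Blue vs Proposal Green: Proposal Blue is ranked higher on 0 ballots, Proposal Green on 13. Proposal Green wins 13–0.
Proposal Red vs Measure 1: Proposal Red is ranked higher on 8+3 = 11 ballots, Measure 1 on 2. Proposal Red wins 11–2.
Proposal Red vs Measure 2: Proposal Red preferred on 8 ballots; Proposal Red wins 8–5.
Proposal Red vs Proposal Green: Proposal Red is ranked higher on 8 ballots, Proposal Green on 5. Proposal Red wins 8–5.
Measure 1 vs Measure 2: Measure 1 preferred on 8 ballots; Measure 1 wins 8–5.
Measure 1 vs Proposal Green: 2 for Measure 1, 11 for Proposal Green — Proposal Green by 11–2.
Measure 2 vs Proposal Green: Measure 2 is ranked higher on 2 ballots, Proposal Green on 11. Proposal Green wins 11–2.
Proposal Red wins every pairwise contest, so Proposal Red is the Condorcet winner.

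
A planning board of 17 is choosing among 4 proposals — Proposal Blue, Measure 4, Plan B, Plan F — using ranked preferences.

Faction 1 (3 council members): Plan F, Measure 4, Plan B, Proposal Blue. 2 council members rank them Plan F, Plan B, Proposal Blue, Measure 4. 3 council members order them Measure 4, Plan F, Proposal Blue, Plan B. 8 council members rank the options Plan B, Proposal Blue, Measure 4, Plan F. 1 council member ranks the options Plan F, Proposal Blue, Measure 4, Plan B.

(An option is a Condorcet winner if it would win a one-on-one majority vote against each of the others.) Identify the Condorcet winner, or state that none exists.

none

Check each pair by majority over 17 ballots:
Proposal Blue vs Measure 4: Proposal Blue is ranked higher on 2+8+1 = 11 ballots, Measure 4 on 6. Proposal Blue wins 11–6.
Proposal Blue vs Plan B: 3+1 = 4 for Proposal Blue, 13 for Plan B — Plan B by 13–4.
Proposal Blue vs Plan F: Proposal Blue preferred on 8 ballots; Plan F wins 9–8.
Measure 4 vs Plan B: Measure 4 is ranked higher on 3+3+1 = 7 ballots, Plan B on 10. Plan B wins 10–7.
Measure 4 vs Plan F: 3+8 = 11 for Measure 4, 6 for Plan F — Measure 4 by 11–6.
Plan B vs Plan F: Plan B is ranked higher on 8 ballots, Plan F on 9. Plan F wins 9–8.
Each option drops at least one matchup (Proposal Blue loses to Plan B; Measure 4 loses to Proposal Blue; Plan B loses to Plan F; Plan F loses to Measure 4); the cycle Proposal Blue beats Measure 4 beats Plan F beats Proposal Blue rules out a Condorcet winner.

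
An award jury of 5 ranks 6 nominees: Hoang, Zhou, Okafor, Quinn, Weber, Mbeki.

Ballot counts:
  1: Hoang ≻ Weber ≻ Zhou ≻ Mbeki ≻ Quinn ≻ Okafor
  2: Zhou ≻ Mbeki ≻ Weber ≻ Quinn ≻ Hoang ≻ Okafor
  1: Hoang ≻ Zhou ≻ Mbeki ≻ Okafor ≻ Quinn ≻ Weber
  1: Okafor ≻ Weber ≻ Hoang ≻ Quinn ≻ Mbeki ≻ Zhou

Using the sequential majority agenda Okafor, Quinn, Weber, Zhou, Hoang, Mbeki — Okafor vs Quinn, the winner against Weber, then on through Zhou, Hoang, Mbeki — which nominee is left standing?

Hoang

Round 1: Okafor vs Quinn — 2–3, Quinn advances.
Round 2: Quinn vs Weber — 1–4, Weber advances.
Round 3: Weber vs Zhou — 2–3, Zhou advances.
Round 4: Zhou vs Hoang — 2–3, Hoang advances.
Round 5: Hoang vs Mbeki — 3–2, Hoang advances.
Hoang survives the agenda.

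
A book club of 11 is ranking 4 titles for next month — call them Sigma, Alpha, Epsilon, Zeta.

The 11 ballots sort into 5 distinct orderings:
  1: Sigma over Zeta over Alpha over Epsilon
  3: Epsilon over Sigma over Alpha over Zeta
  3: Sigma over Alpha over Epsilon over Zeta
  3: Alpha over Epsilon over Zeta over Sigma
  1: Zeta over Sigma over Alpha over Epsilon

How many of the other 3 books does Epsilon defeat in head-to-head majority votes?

Epsilon against each rival (11 members):
Epsilon vs Sigma: Epsilon is ranked higher on 3+3 = 6 ballots, Sigma on 5. Epsilon wins 6–5.
Epsilon vs Alpha: Epsilon preferred on 3 ballots; Alpha wins 8–3.
Epsilon vs Zeta: Epsilon is ranked higher on 3+3+3 = 9 ballots, Zeta on 2. Epsilon wins 9–2.
Epsilon beats Sigma, Zeta; loses to Alpha — 2 pairwise wins.

2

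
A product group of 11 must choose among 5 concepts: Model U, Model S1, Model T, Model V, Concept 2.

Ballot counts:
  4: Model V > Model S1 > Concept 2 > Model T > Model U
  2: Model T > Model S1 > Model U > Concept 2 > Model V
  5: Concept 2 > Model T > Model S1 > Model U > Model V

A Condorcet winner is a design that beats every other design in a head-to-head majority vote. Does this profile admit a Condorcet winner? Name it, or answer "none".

none

Head-to-head results (11 engineers):
Model U–Model S1: Model S1 11–0.
Model U vs Model T: Model T wins 11–0.
Model U vs Model V: Model U wins 7–4.
Model U vs Concept 2: Concept 2, 9–2.
Model S1–Model T: Model T 7–4.
Model S1 vs Model V: Model S1 wins 7–4.
Model S1 vs Concept 2: Model S1 is ranked higher on 4+2 = 6 ballots, Concept 2 on 5. Model S1 wins 6–5.
Model T vs Model V: Model T preferred on 2+5 = 7 ballots; Model T wins 7–4.
Model T vs Concept 2: Model T preferred on 2 ballots; Concept 2 wins 9–2.
Model V vs Concept 2: Concept 2 wins 7–4.
No design is unbeaten: Model U loses to Model S1; Model S1 loses to Model T; Model T loses to Concept 2; Model V loses to Model U; Concept 2 loses to Model S1. In particular Model S1 > Concept 2 > Model T > Model S1 is a majority cycle — no Condorcet winner exists.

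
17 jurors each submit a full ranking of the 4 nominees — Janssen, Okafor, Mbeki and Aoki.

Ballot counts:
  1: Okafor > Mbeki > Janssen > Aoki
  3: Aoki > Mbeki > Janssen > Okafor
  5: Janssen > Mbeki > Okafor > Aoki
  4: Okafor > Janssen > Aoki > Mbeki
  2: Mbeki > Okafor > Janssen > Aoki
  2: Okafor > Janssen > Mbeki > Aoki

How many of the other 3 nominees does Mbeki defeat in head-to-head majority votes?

2

Mbeki against each rival (17 jurors):
Mbeki vs Janssen: Mbeki is ranked higher on 1+3+2 = 6 ballots, Janssen on 11. Janssen wins 11–6.
Mbeki vs Okafor: Mbeki, 10–7.
Mbeki vs Aoki: 10 to 7, Mbeki.
Mbeki beats Okafor, Aoki; loses to Janssen — 2 pairwise wins.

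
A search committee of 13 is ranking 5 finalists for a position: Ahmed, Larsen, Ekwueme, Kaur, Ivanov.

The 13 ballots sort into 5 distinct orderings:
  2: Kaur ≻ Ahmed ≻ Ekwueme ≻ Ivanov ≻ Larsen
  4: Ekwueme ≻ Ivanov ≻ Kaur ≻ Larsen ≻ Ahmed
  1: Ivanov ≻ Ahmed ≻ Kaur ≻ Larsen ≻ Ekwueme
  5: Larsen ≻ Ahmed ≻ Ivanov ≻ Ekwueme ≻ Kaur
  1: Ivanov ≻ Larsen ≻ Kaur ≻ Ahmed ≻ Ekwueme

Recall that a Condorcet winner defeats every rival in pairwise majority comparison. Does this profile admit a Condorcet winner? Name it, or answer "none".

Check each pair by majority over 13 ballots:
Ahmed vs Larsen: Ahmed is ranked higher on 2+1 = 3 ballots, Larsen on 10. Larsen wins 10–3.
Ahmed vs Ekwueme: 9 to 4, Ahmed.
Ahmed vs Kaur: 6 to 7, Kaur.
Ahmed vs Ivanov: 2+5 = 7 for Ahmed, 6 for Ivanov — Ahmed by 7–6.
Larsen vs Ekwueme: Larsen wins 7–6.
Larsen vs Kaur: Larsen preferred on 5+1 = 6 ballots; Kaur wins 7–6.
Larsen vs Ivanov: 5 to 8, Ivanov.
Ekwueme vs Kaur: Ekwueme wins 9–4.
Ekwueme vs Ivanov: Ekwueme preferred on 2+4 = 6 ballots; Ivanov wins 7–6.
Kaur vs Ivanov: 2 for Kaur, 11 for Ivanov — Ivanov by 11–2.
Every candidate loses at least once (Ahmed loses to Larsen; Larsen loses to Kaur; Ekwueme loses to Ahmed; Kaur loses to Ekwueme; Ivanov loses to Ahmed). The majority relation contains the cycle Ahmed beats Ekwueme beats Kaur beats Ahmed, so there is no Condorcet winner.

none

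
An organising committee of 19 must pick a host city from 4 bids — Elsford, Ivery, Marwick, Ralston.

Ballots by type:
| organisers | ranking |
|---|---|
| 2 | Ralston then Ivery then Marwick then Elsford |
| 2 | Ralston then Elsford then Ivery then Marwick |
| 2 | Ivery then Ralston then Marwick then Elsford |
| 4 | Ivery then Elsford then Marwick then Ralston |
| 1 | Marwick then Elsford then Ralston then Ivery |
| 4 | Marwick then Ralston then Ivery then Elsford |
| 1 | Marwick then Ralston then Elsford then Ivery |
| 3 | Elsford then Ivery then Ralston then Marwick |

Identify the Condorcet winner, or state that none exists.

Pairwise majorities:
Elsford–Ivery: Ivery 12–7.
Elsford vs Marwick: Marwick, 10–9.
Elsford vs Ralston: Ralston wins 11–8.
Ivery–Marwick: Ivery 13–6.
Ivery vs Ralston: Ralston, 10–9.
Marwick vs Ralston: Marwick, 10–9.
No city is unbeaten: Elsford loses to Ivery; Ivery loses to Ralston; Marwick loses to Ivery; Ralston loses to Marwick. In particular Ivery > Marwick > Ralston > Ivery is a majority cycle — no Condorcet winner exists.

none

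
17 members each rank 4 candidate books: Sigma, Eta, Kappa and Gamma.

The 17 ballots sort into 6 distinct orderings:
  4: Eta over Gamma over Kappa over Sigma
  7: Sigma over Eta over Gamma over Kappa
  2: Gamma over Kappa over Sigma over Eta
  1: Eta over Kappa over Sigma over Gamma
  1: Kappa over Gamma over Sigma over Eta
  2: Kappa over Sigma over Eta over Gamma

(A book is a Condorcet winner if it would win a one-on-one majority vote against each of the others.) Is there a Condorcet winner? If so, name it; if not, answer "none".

Check each pair by majority over 17 ballots:
Sigma vs Eta: Sigma wins 12–5.
Sigma vs Kappa: Kappa, 10–7.
Sigma–Gamma: Sigma 10–7.
Eta–Kappa: Eta 12–5.
Eta vs Gamma: 14 to 3, Eta.
Kappa–Gamma: Gamma 13–4.
No book is unbeaten: Sigma loses to Kappa; Eta loses to Sigma; Kappa loses to Eta; Gamma loses to Sigma. In particular Sigma > Eta > Kappa > Sigma is a majority cycle — no Condorcet winner exists.

none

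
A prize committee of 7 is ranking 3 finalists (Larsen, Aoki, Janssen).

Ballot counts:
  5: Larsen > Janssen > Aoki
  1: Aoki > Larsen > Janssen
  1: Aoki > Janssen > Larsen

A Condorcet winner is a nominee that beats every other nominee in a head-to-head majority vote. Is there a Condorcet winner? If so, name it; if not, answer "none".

Check each pair by majority over 7 ballots:
Larsen–Aoki: Larsen 5–2.
Larsen vs Janssen: Larsen wins 6–1.
Aoki vs Janssen: Janssen wins 5–2.
Only Larsen has no losses; Larsen is the Condorcet winner.

Larsen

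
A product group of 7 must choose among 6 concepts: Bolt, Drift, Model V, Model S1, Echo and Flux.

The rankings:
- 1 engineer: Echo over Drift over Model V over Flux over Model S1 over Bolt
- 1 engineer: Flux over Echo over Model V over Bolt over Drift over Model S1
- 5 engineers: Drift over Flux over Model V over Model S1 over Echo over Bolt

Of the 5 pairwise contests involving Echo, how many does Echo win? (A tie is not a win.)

1

Echo against each rival (7 engineers):
Echo vs Bolt: Echo preferred on 1+1+5 = 7 ballots; Echo wins 7–0.
Echo–Drift: Drift 5–2.
Echo vs Model V: Model V, 5–2.
Echo vs Model S1: Model S1 wins 5–2.
Echo vs Flux: Flux wins 6–1.
Echo beats Bolt; loses to Drift, Model V, Model S1, Flux — 1 pairwise win.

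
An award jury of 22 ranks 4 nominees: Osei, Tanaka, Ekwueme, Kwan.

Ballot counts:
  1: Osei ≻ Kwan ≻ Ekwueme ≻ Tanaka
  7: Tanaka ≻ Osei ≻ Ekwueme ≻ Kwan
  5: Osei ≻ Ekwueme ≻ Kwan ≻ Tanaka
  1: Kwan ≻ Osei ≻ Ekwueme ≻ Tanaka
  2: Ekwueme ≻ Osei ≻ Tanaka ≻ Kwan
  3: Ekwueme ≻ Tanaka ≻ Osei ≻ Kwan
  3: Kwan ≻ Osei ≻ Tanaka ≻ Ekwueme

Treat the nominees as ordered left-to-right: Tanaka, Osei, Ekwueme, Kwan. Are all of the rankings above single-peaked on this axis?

Axis positions: Tanaka=1, Osei=2, Ekwueme=3, Kwan=4.
Bloc 1: ranking walks positions 2-4-3-1; Kwan is ranked above Ekwueme even though Ekwueme lies between Kwan and the peak Osei on the axis — preferences dip and rise again. Not single-peaked.
Bloc 2 (peak Tanaka at position 1): ranking walks positions 1-2-3-4, expanding outward from the peak — single-peaked.
Bloc 3 (peak Osei at position 2): ranking walks positions 2-3-4-1, expanding outward from the peak — single-peaked.
Bloc 4: ranking walks positions 4-2-3-1; Osei is ranked above Ekwueme even though Ekwueme lies between Osei and the peak Kwan on the axis — preferences dip and rise again. Not single-peaked.
Bloc 5 (peak Ekwueme at position 3): ranking walks positions 3-2-1-4, expanding outward from the peak — single-peaked.
Bloc 6: ranking walks positions 3-1-2-4; Tanaka is ranked above Osei even though Osei lies between Tanaka and the peak Ekwueme on the axis — preferences dip and rise again. Not single-peaked.
Bloc 7: ranking walks positions 4-2-1-3; Osei is ranked above Ekwueme even though Ekwueme lies between Osei and the peak Kwan on the axis — preferences dip and rise again. Not single-peaked.
Bloc 1 violates single-peakedness, so the profile is not single-peaked on this axis.

no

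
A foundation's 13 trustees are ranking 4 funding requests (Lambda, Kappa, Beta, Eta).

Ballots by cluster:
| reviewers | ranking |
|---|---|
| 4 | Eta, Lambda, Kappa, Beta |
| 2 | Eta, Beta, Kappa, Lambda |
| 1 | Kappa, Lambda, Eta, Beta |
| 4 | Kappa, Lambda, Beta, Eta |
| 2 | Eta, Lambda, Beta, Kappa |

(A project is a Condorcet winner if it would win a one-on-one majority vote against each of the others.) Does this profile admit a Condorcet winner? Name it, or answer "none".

Eta

Pairwise majorities:
Lambda vs Kappa: 4+2 = 6 for Lambda, 7 for Kappa — Kappa by 7–6.
Lambda vs Beta: Lambda is ranked higher on 4+1+4+2 = 11 ballots, Beta on 2. Lambda wins 11–2.
Lambda vs Eta: Lambda is ranked higher on 1+4 = 5 ballots, Eta on 8. Eta wins 8–5.
Kappa vs Beta: Kappa preferred on 4+1+4 = 9 ballots; Kappa wins 9–4.
Kappa vs Eta: Kappa is ranked higher on 1+4 = 5 ballots, Eta on 8. Eta wins 8–5.
Beta vs Eta: 4 for Beta, 9 for Eta — Eta by 9–4.
Eta wins every pairwise contest, so Eta is the Condorcet winner.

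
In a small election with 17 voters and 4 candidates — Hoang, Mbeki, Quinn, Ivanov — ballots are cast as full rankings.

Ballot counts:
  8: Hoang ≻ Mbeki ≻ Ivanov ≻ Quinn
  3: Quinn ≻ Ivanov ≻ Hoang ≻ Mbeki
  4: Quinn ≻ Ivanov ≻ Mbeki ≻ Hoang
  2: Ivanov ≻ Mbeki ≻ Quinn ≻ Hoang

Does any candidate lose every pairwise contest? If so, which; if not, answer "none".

Head-to-head results (17 voters):
Hoang vs Mbeki: Hoang is ranked higher on 8+3 = 11 ballots, Mbeki on 6. Hoang wins 11–6.
Hoang vs Quinn: Hoang preferred on 8 ballots; Quinn wins 9–8.
Hoang vs Ivanov: 8 to 9, Ivanov.
Mbeki vs Quinn: Mbeki wins 10–7.
Mbeki vs Ivanov: Mbeki is ranked higher on 8 ballots, Ivanov on 9. Ivanov wins 9–8.
Quinn vs Ivanov: 3+4 = 7 for Quinn, 10 for Ivanov — Ivanov by 10–7.
No candidate is winless: Hoang beats Mbeki; Mbeki beats Quinn; Quinn beats Hoang; Ivanov beats Hoang. There is no Condorcet loser.

none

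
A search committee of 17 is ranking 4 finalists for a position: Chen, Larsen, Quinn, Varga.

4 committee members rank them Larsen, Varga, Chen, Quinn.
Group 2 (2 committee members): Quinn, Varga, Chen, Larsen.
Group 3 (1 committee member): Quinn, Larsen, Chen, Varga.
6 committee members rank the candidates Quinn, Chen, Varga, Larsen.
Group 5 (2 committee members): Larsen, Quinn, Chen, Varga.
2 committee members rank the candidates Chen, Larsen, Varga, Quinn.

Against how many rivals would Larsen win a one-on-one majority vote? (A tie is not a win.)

1

Larsen against each rival (17 committee members):
Larsen vs Chen: Larsen preferred on 4+1+2 = 7 ballots; Chen wins 10–7.
Larsen–Quinn: Quinn 9–8.
Larsen vs Varga: Larsen wins 9–8.
Larsen beats Varga; loses to Chen, Quinn — 1 pairwise win.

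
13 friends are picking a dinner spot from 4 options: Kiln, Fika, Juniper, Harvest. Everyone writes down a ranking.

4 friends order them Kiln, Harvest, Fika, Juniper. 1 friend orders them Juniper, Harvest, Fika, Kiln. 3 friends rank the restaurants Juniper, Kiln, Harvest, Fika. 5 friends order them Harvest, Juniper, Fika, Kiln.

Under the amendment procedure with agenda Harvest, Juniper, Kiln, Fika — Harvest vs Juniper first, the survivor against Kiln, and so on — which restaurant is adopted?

Round 1: Harvest vs Juniper — 9–4, Harvest advances.
Round 2: Harvest vs Kiln — 6–7, Kiln advances.
Round 3: Kiln vs Fika — 7–6, Kiln advances.
The agenda winner is Kiln.

Kiln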